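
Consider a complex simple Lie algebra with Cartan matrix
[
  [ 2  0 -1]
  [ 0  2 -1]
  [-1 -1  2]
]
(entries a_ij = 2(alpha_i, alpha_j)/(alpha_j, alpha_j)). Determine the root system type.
The matrix has rank 3 with 2's on the diagonal. Reading the off-diagonal entries as Dynkin edges (a single edge where a_ij = a_ji = -1; a double or triple edge where a_ij * a_ji = 2 or 3), the diagram is a chain of 3 nodes with single edges (A_3). One simple-root ordering that puts it in standard form is (alpha_1, alpha_3, alpha_2). So the algebra is type A_3, i.e. sl(4).

A3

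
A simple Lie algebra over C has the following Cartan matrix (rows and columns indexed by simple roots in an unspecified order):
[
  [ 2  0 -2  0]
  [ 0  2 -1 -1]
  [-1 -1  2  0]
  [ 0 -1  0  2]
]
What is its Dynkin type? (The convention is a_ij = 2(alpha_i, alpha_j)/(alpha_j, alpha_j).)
The matrix has rank 4 with 2's on the diagonal. Reading the off-diagonal entries as Dynkin edges (a single edge where a_ij = a_ji = -1; a double or triple edge where a_ij * a_ji = 2 or 3), the diagram is a chain of 4 nodes with a double edge at one end; the terminal node there is the unique long simple root (C_4). One simple-root ordering that puts it in standard form is (alpha_4, alpha_2, alpha_3, alpha_1). So the algebra is type C_4, i.e. sp(8).

C_4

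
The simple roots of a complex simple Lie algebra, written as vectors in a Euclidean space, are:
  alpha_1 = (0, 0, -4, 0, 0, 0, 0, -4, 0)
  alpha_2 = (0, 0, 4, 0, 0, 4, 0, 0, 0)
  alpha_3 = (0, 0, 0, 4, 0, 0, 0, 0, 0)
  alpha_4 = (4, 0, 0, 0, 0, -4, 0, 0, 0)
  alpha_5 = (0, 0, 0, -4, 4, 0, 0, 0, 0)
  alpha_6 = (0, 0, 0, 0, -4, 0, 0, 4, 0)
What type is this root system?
B6

Compute the Cartan integers a_ij = 2(alpha_i, alpha_j)/(alpha_j, alpha_j); the resulting 6x6 Cartan matrix is
[[2, -1, 0, 0, 0, -1], [-1, 2, 0, -1, 0, 0], [0, 0, 2, 0, -1, 0], [0, -1, 0, 2, 0, 0], [0, 0, -2, 0, 2, -1], [-1, 0, 0, 0, -1, 2]].
The roots have two lengths (squared-length ratio 2:1); the short ones are alpha_{3}. The associated Dynkin diagram is a chain of 6 nodes with a double edge at one end; the terminal node there is the unique short simple root (B_6), so the type is B_6 (the algebra so(13)).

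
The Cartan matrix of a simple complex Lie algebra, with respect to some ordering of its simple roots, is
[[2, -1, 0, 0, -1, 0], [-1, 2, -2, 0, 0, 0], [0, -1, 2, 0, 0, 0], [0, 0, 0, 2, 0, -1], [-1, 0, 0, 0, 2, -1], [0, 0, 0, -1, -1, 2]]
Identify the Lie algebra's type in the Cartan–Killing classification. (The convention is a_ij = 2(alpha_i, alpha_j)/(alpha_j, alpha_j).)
B6

The matrix has rank 6 with 2's on the diagonal. Reading the off-diagonal entries as Dynkin edges (a single edge where a_ij = a_ji = -1; a double or triple edge where a_ij * a_ji = 2 or 3), the diagram is a chain of 6 nodes with a double edge at one end; the terminal node there is the unique short simple root (B_6). One simple-root ordering that puts it in standard form is (alpha_4, alpha_6, alpha_5, alpha_1, alpha_2, alpha_3). So the algebra is type B_6, i.e. so(13).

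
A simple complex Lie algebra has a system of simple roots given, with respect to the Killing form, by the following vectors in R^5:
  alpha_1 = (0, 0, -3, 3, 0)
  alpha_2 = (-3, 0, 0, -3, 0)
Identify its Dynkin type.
Compute the Cartan integers a_ij = 2(alpha_i, alpha_j)/(alpha_j, alpha_j); the resulting 2x2 Cartan matrix is
[[2, -1], [-1, 2]].
All simple roots have the same length, so the diagram is simply laced. The associated Dynkin diagram is a chain of 2 nodes with single edges (A_2), so the type is A_2 (the algebra sl(3)).

A_2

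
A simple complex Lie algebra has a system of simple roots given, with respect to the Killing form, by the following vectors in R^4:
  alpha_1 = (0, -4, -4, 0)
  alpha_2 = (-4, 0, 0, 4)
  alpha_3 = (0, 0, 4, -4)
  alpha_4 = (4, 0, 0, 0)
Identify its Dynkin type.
Compute the Cartan integers a_ij = 2(alpha_i, alpha_j)/(alpha_j, alpha_j); the resulting 4x4 Cartan matrix is
[[2, 0, -1, 0], [0, 2, -1, -2], [-1, -1, 2, 0], [0, -1, 0, 2]].
The roots have two lengths (squared-length ratio 2:1); the short ones are alpha_{4}. The associated Dynkin diagram is a chain of 4 nodes with a double edge at one end; the terminal node there is the unique short simple root (B_4), so the type is B_4 (the algebra so(9)).

type B_4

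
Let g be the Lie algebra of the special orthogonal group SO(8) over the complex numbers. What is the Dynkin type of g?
This is so(8) with 8 even, which has dimension 8(8-1)/2 = 28 and rank 8/2 = 4. In the classification of classical Lie algebras, the orthogonal algebra so(2n) in an even number of variables has type D_n; here n = 4, so the Dynkin diagram is a chain of 2 nodes with a fork of two nodes at one end (D_4). Hence the type is D_4.

type D_4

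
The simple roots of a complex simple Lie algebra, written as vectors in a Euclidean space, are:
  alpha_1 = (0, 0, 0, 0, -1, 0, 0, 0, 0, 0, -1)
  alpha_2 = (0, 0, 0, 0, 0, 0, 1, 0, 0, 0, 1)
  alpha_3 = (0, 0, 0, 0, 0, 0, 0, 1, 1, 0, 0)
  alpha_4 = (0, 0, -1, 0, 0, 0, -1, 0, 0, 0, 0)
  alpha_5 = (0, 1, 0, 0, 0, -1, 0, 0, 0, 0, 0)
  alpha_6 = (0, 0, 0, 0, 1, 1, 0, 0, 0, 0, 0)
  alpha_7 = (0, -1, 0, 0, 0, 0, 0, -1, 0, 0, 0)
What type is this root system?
Compute the Cartan integers a_ij = 2(alpha_i, alpha_j)/(alpha_j, alpha_j); the resulting 7x7 Cartan matrix is
[[2, -1, 0, 0, 0, -1, 0], [-1, 2, 0, -1, 0, 0, 0], [0, 0, 2, 0, 0, 0, -1], [0, -1, 0, 2, 0, 0, 0], [0, 0, 0, 0, 2, -1, -1], [-1, 0, 0, 0, -1, 2, 0], [0, 0, -1, 0, -1, 0, 2]].
All simple roots have the same length, so the diagram is simply laced. The associated Dynkin diagram is a chain of 7 nodes with single edges (A_7), so the type is A_7 (the algebra sl(8)).

A7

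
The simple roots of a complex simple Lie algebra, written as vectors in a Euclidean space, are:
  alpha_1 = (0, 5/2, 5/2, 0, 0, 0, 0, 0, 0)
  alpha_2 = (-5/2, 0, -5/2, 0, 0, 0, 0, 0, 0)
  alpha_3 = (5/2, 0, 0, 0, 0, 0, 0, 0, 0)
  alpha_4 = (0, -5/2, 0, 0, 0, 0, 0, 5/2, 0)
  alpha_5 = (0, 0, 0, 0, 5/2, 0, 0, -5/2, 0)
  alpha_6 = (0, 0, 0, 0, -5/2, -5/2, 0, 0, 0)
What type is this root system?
Compute the Cartan integers a_ij = 2(alpha_i, alpha_j)/(alpha_j, alpha_j); the resulting 6x6 Cartan matrix is
[[2, -1, 0, -1, 0, 0], [-1, 2, -2, 0, 0, 0], [0, -1, 2, 0, 0, 0], [-1, 0, 0, 2, -1, 0], [0, 0, 0, -1, 2, -1], [0, 0, 0, 0, -1, 2]].
The roots have two lengths (squared-length ratio 2:1); the short ones are alpha_{3}. The associated Dynkin diagram is a chain of 6 nodes with a double edge at one end; the terminal node there is the unique short simple root (B_6), so the type is B_6 (the algebra so(13)).

B_6 (so(13))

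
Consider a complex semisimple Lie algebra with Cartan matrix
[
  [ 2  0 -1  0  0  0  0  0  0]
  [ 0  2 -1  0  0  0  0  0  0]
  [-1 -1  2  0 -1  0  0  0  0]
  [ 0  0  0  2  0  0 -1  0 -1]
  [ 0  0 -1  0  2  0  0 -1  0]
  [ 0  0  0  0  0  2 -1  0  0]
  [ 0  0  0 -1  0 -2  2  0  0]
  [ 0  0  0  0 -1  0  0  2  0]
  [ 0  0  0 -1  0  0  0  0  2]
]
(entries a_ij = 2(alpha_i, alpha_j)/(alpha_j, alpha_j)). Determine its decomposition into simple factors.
type B_4 + type D_5

The diagram associated to this matrix has two connected components: the simple roots {alpha_4, alpha_6, alpha_7, alpha_9} form a chain of 4 nodes with a double edge at one end; the terminal node there is the unique short simple root (B_4), and {alpha_1, alpha_2, alpha_3, alpha_5, alpha_8} form a chain of 3 nodes with a fork of two nodes at one end (D_5). A semisimple Lie algebra decomposes uniquely as the direct sum of simple ideals, one per connected component of its Dynkin diagram, so g ≅ B_4 ⊕ D_5 (dimension 36 + 45 = 81).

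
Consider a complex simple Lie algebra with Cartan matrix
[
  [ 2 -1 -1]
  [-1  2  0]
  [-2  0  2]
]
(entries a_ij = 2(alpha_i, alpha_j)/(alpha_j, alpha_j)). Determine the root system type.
The matrix has rank 3 with 2's on the diagonal. Reading the off-diagonal entries as Dynkin edges (a single edge where a_ij = a_ji = -1; a double or triple edge where a_ij * a_ji = 2 or 3), the diagram is a chain of 3 nodes with a double edge at one end; the terminal node there is the unique long simple root (C_3). One simple-root ordering that puts it in standard form is (alpha_2, alpha_1, alpha_3). So the algebra is type C_3, i.e. sp(6).

type C_3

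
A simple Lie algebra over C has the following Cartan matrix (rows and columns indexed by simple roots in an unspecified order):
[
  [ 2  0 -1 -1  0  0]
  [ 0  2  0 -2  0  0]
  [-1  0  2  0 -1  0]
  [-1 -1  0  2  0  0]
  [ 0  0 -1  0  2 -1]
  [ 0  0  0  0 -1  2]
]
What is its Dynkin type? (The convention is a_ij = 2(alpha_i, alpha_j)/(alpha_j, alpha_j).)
The matrix has rank 6 with 2's on the diagonal. Reading the off-diagonal entries as Dynkin edges (a single edge where a_ij = a_ji = -1; a double or triple edge where a_ij * a_ji = 2 or 3), the diagram is a chain of 6 nodes with a double edge at one end; the terminal node there is the unique long simple root (C_6). One simple-root ordering that puts it in standard form is (alpha_6, alpha_5, alpha_3, alpha_1, alpha_4, alpha_2). So the algebra is type C_6, i.e. sp(12).

C6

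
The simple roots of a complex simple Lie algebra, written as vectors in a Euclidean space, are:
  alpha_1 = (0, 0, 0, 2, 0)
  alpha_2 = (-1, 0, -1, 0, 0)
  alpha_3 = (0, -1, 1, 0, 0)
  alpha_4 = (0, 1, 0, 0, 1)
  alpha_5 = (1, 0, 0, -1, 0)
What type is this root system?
type C_5

Compute the Cartan integers a_ij = 2(alpha_i, alpha_j)/(alpha_j, alpha_j); the resulting 5x5 Cartan matrix is
[[2, 0, 0, 0, -2], [0, 2, -1, 0, -1], [0, -1, 2, -1, 0], [0, 0, -1, 2, 0], [-1, -1, 0, 0, 2]].
The roots have two lengths (squared-length ratio 2:1); the short ones are alpha_{2,3,4,5}. The associated Dynkin diagram is a chain of 5 nodes with a double edge at one end; the terminal node there is the unique long simple root (C_5), so the type is C_5 (the algebra sp(10)).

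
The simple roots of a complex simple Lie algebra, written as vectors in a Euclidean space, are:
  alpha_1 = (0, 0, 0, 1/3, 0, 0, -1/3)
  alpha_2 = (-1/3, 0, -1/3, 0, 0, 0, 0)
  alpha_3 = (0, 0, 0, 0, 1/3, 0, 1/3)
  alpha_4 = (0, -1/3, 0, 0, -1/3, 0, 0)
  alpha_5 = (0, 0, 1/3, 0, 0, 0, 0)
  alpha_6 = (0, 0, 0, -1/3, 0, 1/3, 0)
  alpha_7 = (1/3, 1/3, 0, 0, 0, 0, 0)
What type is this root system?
Compute the Cartan integers a_ij = 2(alpha_i, alpha_j)/(alpha_j, alpha_j); the resulting 7x7 Cartan matrix is
[[2, 0, -1, 0, 0, -1, 0], [0, 2, 0, 0, -2, 0, -1], [-1, 0, 2, -1, 0, 0, 0], [0, 0, -1, 2, 0, 0, -1], [0, -1, 0, 0, 2, 0, 0], [-1, 0, 0, 0, 0, 2, 0], [0, -1, 0, -1, 0, 0, 2]].
The roots have two lengths (squared-length ratio 2:1); the short ones are alpha_{5}. The associated Dynkin diagram is a chain of 7 nodes with a double edge at one end; the terminal node there is the unique short simple root (B_7), so the type is B_7 (the algebra so(15)).

B_7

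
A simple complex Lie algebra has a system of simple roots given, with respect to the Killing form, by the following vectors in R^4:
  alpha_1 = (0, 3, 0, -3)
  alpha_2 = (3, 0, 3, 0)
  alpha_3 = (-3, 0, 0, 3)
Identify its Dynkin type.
Compute the Cartan integers a_ij = 2(alpha_i, alpha_j)/(alpha_j, alpha_j); the resulting 3x3 Cartan matrix is
[[2, 0, -1], [0, 2, -1], [-1, -1, 2]].
All simple roots have the same length, so the diagram is simply laced. The associated Dynkin diagram is a chain of 3 nodes with single edges (A_3), so the type is A_3 (the algebra sl(4)).

A_3 (sl(4))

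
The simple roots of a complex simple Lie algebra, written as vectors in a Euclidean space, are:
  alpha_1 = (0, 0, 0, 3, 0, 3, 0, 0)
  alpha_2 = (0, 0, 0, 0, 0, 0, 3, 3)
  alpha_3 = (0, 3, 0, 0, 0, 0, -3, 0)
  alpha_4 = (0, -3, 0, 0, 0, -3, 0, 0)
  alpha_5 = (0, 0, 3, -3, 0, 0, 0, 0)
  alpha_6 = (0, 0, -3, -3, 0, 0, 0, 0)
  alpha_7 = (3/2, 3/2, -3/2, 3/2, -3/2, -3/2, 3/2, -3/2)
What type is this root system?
Compute the Cartan integers a_ij = 2(alpha_i, alpha_j)/(alpha_j, alpha_j); the resulting 7x7 Cartan matrix is
[[2, 0, 0, -1, -1, -1, 0], [0, 2, -1, 0, 0, 0, 0], [0, -1, 2, -1, 0, 0, 0], [-1, 0, -1, 2, 0, 0, 0], [-1, 0, 0, 0, 2, 0, -1], [-1, 0, 0, 0, 0, 2, 0], [0, 0, 0, 0, -1, 0, 2]].
All simple roots have the same length, so the diagram is simply laced. The associated Dynkin diagram is a chain of 6 nodes with one extra node attached to the third node from one end (E_7), so the type is E_7.

E_7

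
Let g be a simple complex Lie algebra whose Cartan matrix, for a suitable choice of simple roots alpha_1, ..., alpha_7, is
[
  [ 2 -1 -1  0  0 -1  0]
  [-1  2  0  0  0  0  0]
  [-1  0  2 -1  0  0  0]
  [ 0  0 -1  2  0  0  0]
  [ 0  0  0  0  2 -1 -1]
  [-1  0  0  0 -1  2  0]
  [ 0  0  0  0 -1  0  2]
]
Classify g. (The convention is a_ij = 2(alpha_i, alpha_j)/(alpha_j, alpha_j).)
E7

The matrix has rank 7 with 2's on the diagonal. Reading the off-diagonal entries as Dynkin edges (a single edge where a_ij = a_ji = -1; a double or triple edge where a_ij * a_ji = 2 or 3), the diagram is a chain of 6 nodes with one extra node attached to the third node from one end (E_7). One simple-root ordering that puts it in standard form is (alpha_4, alpha_2, alpha_3, alpha_1, alpha_6, alpha_5, alpha_7). So the algebra is type E_7.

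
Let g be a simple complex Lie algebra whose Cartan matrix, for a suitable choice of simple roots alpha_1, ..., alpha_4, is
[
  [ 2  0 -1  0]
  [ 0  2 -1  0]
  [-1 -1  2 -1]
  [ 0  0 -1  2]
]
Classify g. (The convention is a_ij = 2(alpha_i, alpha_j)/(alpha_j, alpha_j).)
The matrix has rank 4 with 2's on the diagonal. Reading the off-diagonal entries as Dynkin edges (a single edge where a_ij = a_ji = -1; a double or triple edge where a_ij * a_ji = 2 or 3), the diagram is a chain of 2 nodes with a fork of two nodes at one end (D_4). One simple-root ordering that puts it in standard form is (alpha_2, alpha_3, alpha_1, alpha_4). So the algebra is type D_4, i.e. so(8).

D_4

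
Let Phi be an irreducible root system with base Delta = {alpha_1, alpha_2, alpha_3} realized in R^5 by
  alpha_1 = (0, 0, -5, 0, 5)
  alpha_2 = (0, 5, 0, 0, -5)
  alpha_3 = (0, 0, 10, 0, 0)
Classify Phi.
Compute the Cartan integers a_ij = 2(alpha_i, alpha_j)/(alpha_j, alpha_j); the resulting 3x3 Cartan matrix is
[[2, -1, -1], [-1, 2, 0], [-2, 0, 2]].
The roots have two lengths (squared-length ratio 2:1); the short ones are alpha_{1,2}. The associated Dynkin diagram is a chain of 3 nodes with a double edge at one end; the terminal node there is the unique long simple root (C_3), so the type is C_3 (the algebra sp(6)).

type C_3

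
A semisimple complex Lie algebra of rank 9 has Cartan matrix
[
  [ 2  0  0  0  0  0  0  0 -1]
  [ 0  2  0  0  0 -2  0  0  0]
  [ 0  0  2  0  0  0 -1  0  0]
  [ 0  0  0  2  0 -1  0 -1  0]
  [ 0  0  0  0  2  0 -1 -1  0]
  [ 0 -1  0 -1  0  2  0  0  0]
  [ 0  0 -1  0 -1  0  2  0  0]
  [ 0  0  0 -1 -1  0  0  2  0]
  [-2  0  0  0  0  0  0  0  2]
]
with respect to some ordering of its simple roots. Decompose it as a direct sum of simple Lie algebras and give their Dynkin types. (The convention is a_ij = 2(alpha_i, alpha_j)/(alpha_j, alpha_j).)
The diagram associated to this matrix has two connected components: the simple roots {alpha_1, alpha_9} form a chain of 2 nodes with a double edge at one end; the terminal node there is the unique short simple root (B_2), and {alpha_2, alpha_3, alpha_4, alpha_5, alpha_6, alpha_7, alpha_8} form a chain of 7 nodes with a double edge at one end; the terminal node there is the unique long simple root (C_7). A semisimple Lie algebra decomposes uniquely as the direct sum of simple ideals, one per connected component of its Dynkin diagram, so g ≅ B_2 ⊕ C_7 (dimension 10 + 105 = 115).

B_2 ⊕ C_7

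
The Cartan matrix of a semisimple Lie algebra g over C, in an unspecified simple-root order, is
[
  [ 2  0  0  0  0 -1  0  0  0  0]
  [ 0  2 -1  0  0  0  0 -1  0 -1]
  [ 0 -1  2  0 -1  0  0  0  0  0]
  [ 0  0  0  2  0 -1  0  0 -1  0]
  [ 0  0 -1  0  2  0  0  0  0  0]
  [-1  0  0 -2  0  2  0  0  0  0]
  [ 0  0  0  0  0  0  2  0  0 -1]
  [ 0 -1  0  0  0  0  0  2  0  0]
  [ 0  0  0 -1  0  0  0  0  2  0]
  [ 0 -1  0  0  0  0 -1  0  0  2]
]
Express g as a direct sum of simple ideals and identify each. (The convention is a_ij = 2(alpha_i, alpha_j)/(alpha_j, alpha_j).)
The diagram associated to this matrix has two connected components: the simple roots {alpha_2, alpha_3, alpha_5, alpha_7, alpha_8, alpha_10} form a chain of 5 nodes with one extra node attached to the third node from one end (E_6), and {alpha_1, alpha_4, alpha_6, alpha_9} form a chain of 4 nodes with a double edge between the middle two (F_4). A semisimple Lie algebra decomposes uniquely as the direct sum of simple ideals, one per connected component of its Dynkin diagram, so g ≅ E_6 ⊕ F_4 (dimension 78 + 52 = 130).

E_6 ⊕ F_4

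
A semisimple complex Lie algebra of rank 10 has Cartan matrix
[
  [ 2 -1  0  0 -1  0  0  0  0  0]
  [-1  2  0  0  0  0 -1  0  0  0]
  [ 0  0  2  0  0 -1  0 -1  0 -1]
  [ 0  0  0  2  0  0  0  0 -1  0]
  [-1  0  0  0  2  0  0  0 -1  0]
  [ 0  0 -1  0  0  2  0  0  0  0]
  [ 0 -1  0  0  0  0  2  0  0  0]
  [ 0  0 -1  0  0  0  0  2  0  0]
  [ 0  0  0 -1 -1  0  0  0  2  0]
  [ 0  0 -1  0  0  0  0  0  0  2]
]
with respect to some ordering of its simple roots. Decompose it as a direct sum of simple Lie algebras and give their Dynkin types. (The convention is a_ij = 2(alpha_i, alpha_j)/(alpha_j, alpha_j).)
The diagram associated to this matrix has two connected components: the simple roots {alpha_1, alpha_2, alpha_4, alpha_5, alpha_7, alpha_9} form a chain of 6 nodes with single edges (A_6), and {alpha_3, alpha_6, alpha_8, alpha_10} form a chain of 2 nodes with a fork of two nodes at one end (D_4). A semisimple Lie algebra decomposes uniquely as the direct sum of simple ideals, one per connected component of its Dynkin diagram, so g ≅ A_6 ⊕ D_4 (dimension 48 + 28 = 76).

A6 + D4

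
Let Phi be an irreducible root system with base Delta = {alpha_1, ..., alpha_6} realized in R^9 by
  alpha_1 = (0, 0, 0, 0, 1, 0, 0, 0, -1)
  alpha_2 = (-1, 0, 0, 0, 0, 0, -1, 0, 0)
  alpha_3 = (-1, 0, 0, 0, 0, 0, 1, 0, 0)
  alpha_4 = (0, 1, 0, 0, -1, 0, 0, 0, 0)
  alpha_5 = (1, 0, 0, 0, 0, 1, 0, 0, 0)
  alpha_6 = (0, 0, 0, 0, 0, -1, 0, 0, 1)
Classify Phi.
D_6

Compute the Cartan integers a_ij = 2(alpha_i, alpha_j)/(alpha_j, alpha_j); the resulting 6x6 Cartan matrix is
[[2, 0, 0, -1, 0, -1], [0, 2, 0, 0, -1, 0], [0, 0, 2, 0, -1, 0], [-1, 0, 0, 2, 0, 0], [0, -1, -1, 0, 2, -1], [-1, 0, 0, 0, -1, 2]].
All simple roots have the same length, so the diagram is simply laced. The associated Dynkin diagram is a chain of 4 nodes with a fork of two nodes at one end (D_6), so the type is D_6 (the algebra so(12)).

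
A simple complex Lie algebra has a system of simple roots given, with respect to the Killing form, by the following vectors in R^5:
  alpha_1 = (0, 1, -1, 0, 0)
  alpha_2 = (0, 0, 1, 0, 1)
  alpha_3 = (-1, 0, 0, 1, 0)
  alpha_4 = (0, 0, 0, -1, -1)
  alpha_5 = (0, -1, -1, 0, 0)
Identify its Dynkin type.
Compute the Cartan integers a_ij = 2(alpha_i, alpha_j)/(alpha_j, alpha_j); the resulting 5x5 Cartan matrix is
[[2, -1, 0, 0, 0], [-1, 2, 0, -1, -1], [0, 0, 2, -1, 0], [0, -1, -1, 2, 0], [0, -1, 0, 0, 2]].
All simple roots have the same length, so the diagram is simply laced. The associated Dynkin diagram is a chain of 3 nodes with a fork of two nodes at one end (D_5), so the type is D_5 (the algebra so(10)).

D_5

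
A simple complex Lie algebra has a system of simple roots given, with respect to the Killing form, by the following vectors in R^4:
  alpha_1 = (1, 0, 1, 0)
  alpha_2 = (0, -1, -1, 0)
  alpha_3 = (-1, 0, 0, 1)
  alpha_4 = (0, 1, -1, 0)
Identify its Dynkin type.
Compute the Cartan integers a_ij = 2(alpha_i, alpha_j)/(alpha_j, alpha_j); the resulting 4x4 Cartan matrix is
[[2, -1, -1, -1], [-1, 2, 0, 0], [-1, 0, 2, 0], [-1, 0, 0, 2]].
All simple roots have the same length, so the diagram is simply laced. The associated Dynkin diagram is a chain of 2 nodes with a fork of two nodes at one end (D_4), so the type is D_4 (the algebra so(8)).

type D_4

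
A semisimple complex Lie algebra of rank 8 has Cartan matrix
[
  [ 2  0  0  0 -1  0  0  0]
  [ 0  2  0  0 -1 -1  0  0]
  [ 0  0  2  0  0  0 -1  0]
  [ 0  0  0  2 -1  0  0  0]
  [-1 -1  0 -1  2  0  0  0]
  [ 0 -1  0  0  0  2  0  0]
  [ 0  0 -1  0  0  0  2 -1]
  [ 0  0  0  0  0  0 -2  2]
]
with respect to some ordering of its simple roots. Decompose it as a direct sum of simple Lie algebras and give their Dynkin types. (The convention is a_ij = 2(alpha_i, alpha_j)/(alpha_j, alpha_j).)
C_3 ⊕ D_5

The diagram associated to this matrix has two connected components: the simple roots {alpha_3, alpha_7, alpha_8} form a chain of 3 nodes with a double edge at one end; the terminal node there is the unique long simple root (C_3), and {alpha_1, alpha_2, alpha_4, alpha_5, alpha_6} form a chain of 3 nodes with a fork of two nodes at one end (D_5). A semisimple Lie algebra decomposes uniquely as the direct sum of simple ideals, one per connected component of its Dynkin diagram, so g ≅ C_3 ⊕ D_5 (dimension 21 + 45 = 66).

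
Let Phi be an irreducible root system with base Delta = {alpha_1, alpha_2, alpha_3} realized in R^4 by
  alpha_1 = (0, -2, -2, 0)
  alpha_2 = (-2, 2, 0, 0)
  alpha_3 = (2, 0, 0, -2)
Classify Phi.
Compute the Cartan integers a_ij = 2(alpha_i, alpha_j)/(alpha_j, alpha_j); the resulting 3x3 Cartan matrix is
[[2, -1, 0], [-1, 2, -1], [0, -1, 2]].
All simple roots have the same length, so the diagram is simply laced. The associated Dynkin diagram is a chain of 3 nodes with single edges (A_3), so the type is A_3 (the algebra sl(4)).

A3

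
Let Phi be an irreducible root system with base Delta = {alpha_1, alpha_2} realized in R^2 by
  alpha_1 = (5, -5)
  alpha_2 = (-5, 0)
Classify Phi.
Compute the Cartan integers a_ij = 2(alpha_i, alpha_j)/(alpha_j, alpha_j); the resulting 2x2 Cartan matrix is
[[2, -2], [-1, 2]].
The roots have two lengths (squared-length ratio 2:1); the short ones are alpha_{2}. The associated Dynkin diagram is a chain of 2 nodes with a double edge at one end; the terminal node there is the unique short simple root (B_2), so the type is B_2 (the algebra so(5)).

type B_2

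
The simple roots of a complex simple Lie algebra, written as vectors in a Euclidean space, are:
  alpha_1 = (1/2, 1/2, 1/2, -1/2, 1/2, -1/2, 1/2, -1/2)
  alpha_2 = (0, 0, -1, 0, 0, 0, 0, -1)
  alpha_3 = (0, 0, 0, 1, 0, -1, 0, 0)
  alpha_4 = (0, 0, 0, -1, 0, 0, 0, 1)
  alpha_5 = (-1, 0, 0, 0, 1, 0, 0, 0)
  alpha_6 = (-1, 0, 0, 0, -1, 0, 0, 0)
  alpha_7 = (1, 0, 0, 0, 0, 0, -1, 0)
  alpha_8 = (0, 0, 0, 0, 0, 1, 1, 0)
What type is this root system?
E_8

Compute the Cartan integers a_ij = 2(alpha_i, alpha_j)/(alpha_j, alpha_j); the resulting 8x8 Cartan matrix is
[[2, 0, 0, 0, 0, -1, 0, 0], [0, 2, 0, -1, 0, 0, 0, 0], [0, 0, 2, -1, 0, 0, 0, -1], [0, -1, -1, 2, 0, 0, 0, 0], [0, 0, 0, 0, 2, 0, -1, 0], [-1, 0, 0, 0, 0, 2, -1, 0], [0, 0, 0, 0, -1, -1, 2, -1], [0, 0, -1, 0, 0, 0, -1, 2]].
All simple roots have the same length, so the diagram is simply laced. The associated Dynkin diagram is a chain of 7 nodes with one extra node attached to the third node from one end (E_8), so the type is E_8.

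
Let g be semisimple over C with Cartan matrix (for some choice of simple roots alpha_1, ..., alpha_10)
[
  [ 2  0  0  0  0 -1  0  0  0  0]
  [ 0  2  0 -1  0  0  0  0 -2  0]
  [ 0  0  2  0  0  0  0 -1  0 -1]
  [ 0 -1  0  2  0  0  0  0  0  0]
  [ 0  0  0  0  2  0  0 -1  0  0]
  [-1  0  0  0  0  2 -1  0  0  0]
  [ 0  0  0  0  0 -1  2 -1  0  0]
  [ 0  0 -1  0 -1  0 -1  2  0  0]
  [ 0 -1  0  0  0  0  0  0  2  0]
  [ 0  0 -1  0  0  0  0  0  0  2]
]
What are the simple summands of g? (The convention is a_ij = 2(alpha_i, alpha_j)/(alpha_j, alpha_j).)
B_3 (so(7)) + E_7

The diagram associated to this matrix has two connected components: the simple roots {alpha_2, alpha_4, alpha_9} form a chain of 3 nodes with a double edge at one end; the terminal node there is the unique short simple root (B_3), and {alpha_1, alpha_3, alpha_5, alpha_6, alpha_7, alpha_8, alpha_10} form a chain of 6 nodes with one extra node attached to the third node from one end (E_7). A semisimple Lie algebra decomposes uniquely as the direct sum of simple ideals, one per connected component of its Dynkin diagram, so g ≅ B_3 ⊕ E_7 (dimension 21 + 133 = 154).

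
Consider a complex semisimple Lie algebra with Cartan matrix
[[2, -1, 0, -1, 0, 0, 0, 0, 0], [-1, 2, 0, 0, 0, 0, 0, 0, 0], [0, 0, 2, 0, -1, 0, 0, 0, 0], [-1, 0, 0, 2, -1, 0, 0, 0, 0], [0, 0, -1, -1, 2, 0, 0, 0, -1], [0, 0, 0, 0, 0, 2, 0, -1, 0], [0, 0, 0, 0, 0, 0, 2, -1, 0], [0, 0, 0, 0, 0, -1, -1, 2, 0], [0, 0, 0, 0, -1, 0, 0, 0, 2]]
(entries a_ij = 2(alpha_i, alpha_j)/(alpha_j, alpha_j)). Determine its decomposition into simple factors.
The diagram associated to this matrix has two connected components: the simple roots {alpha_6, alpha_7, alpha_8} form a chain of 3 nodes with single edges (A_3), and {alpha_1, alpha_2, alpha_3, alpha_4, alpha_5, alpha_9} form a chain of 4 nodes with a fork of two nodes at one end (D_6). A semisimple Lie algebra decomposes uniquely as the direct sum of simple ideals, one per connected component of its Dynkin diagram, so g ≅ A_3 ⊕ D_6 (dimension 15 + 66 = 81).

A3 ⊕ D6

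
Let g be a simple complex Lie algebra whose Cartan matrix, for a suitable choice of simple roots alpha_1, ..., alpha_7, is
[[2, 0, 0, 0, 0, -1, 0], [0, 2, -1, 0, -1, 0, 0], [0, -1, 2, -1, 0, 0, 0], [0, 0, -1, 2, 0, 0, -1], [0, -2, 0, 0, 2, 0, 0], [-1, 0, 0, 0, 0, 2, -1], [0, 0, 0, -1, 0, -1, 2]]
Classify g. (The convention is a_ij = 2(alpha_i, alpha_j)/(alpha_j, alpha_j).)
The matrix has rank 7 with 2's on the diagonal. Reading the off-diagonal entries as Dynkin edges (a single edge where a_ij = a_ji = -1; a double or triple edge where a_ij * a_ji = 2 or 3), the diagram is a chain of 7 nodes with a double edge at one end; the terminal node there is the unique long simple root (C_7). One simple-root ordering that puts it in standard form is (alpha_1, alpha_6, alpha_7, alpha_4, alpha_3, alpha_2, alpha_5). So the algebra is type C_7, i.e. sp(14).

type C_7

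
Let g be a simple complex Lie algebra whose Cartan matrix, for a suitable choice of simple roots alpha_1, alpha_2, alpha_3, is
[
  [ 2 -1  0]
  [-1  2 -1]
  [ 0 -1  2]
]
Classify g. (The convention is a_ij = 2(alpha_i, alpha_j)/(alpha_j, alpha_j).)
The matrix has rank 3 with 2's on the diagonal. Reading the off-diagonal entries as Dynkin edges (a single edge where a_ij = a_ji = -1; a double or triple edge where a_ij * a_ji = 2 or 3), the diagram is a chain of 3 nodes with single edges (A_3). One simple-root ordering that puts it in standard form is (alpha_1, alpha_2, alpha_3). So the algebra is type A_3, i.e. sl(4).

A3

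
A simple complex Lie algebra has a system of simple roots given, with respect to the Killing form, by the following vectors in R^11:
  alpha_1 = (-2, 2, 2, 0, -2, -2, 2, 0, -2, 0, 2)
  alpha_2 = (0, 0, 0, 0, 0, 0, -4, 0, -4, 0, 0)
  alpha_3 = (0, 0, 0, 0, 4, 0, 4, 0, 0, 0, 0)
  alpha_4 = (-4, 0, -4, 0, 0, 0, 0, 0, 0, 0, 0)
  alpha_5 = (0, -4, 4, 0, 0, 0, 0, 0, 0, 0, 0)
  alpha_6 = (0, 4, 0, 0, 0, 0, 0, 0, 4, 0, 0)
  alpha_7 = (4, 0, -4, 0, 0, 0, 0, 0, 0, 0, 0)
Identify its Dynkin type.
Compute the Cartan integers a_ij = 2(alpha_i, alpha_j)/(alpha_j, alpha_j); the resulting 7x7 Cartan matrix is
[[2, 0, 0, 0, 0, 0, -1], [0, 2, -1, 0, 0, -1, 0], [0, -1, 2, 0, 0, 0, 0], [0, 0, 0, 2, -1, 0, 0], [0, 0, 0, -1, 2, -1, -1], [0, -1, 0, 0, -1, 2, 0], [-1, 0, 0, 0, -1, 0, 2]].
All simple roots have the same length, so the diagram is simply laced. The associated Dynkin diagram is a chain of 6 nodes with one extra node attached to the third node from one end (E_7), so the type is E_7.

type E_7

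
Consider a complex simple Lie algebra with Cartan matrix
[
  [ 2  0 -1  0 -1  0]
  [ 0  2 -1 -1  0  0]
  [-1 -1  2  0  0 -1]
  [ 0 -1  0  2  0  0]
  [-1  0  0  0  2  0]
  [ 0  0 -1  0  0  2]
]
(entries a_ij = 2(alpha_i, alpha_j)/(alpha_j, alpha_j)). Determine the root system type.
type E_6

The matrix has rank 6 with 2's on the diagonal. Reading the off-diagonal entries as Dynkin edges (a single edge where a_ij = a_ji = -1; a double or triple edge where a_ij * a_ji = 2 or 3), the diagram is a chain of 5 nodes with one extra node attached to the third node from one end (E_6). One simple-root ordering that puts it in standard form is (alpha_4, alpha_6, alpha_2, alpha_3, alpha_1, alpha_5). So the algebra is type E_6.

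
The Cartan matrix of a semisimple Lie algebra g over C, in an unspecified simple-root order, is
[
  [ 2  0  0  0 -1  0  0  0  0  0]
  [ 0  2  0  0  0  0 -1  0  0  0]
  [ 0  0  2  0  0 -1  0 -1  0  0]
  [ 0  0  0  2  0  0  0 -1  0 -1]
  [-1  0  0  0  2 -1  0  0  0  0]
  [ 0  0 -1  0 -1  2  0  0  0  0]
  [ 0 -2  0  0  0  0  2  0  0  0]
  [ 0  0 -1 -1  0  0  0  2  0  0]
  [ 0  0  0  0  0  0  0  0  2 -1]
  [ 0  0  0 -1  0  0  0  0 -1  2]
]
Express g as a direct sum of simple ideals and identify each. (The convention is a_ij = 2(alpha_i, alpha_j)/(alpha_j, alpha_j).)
A8 + B2

The diagram associated to this matrix has two connected components: the simple roots {alpha_1, alpha_3, alpha_4, alpha_5, alpha_6, alpha_8, alpha_9, alpha_10} form a chain of 8 nodes with single edges (A_8), and {alpha_2, alpha_7} form a chain of 2 nodes with a double edge at one end; the terminal node there is the unique short simple root (B_2). A semisimple Lie algebra decomposes uniquely as the direct sum of simple ideals, one per connected component of its Dynkin diagram, so g ≅ A_8 ⊕ B_2 (dimension 80 + 10 = 90).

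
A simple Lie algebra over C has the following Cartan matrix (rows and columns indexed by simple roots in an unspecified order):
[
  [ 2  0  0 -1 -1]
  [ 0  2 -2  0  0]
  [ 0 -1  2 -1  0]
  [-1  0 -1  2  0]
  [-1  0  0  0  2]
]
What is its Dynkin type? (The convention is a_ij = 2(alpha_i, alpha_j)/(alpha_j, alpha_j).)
The matrix has rank 5 with 2's on the diagonal. Reading the off-diagonal entries as Dynkin edges (a single edge where a_ij = a_ji = -1; a double or triple edge where a_ij * a_ji = 2 or 3), the diagram is a chain of 5 nodes with a double edge at one end; the terminal node there is the unique long simple root (C_5). One simple-root ordering that puts it in standard form is (alpha_5, alpha_1, alpha_4, alpha_3, alpha_2). So the algebra is type C_5, i.e. sp(10).

C_5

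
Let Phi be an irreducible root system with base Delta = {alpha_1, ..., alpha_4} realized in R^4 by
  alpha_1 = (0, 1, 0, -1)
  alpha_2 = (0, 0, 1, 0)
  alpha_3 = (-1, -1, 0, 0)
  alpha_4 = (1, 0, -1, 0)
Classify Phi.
Compute the Cartan integers a_ij = 2(alpha_i, alpha_j)/(alpha_j, alpha_j); the resulting 4x4 Cartan matrix is
[[2, 0, -1, 0], [0, 2, 0, -1], [-1, 0, 2, -1], [0, -2, -1, 2]].
The roots have two lengths (squared-length ratio 2:1); the short ones are alpha_{2}. The associated Dynkin diagram is a chain of 4 nodes with a double edge at one end; the terminal node there is the unique short simple root (B_4), so the type is B_4 (the algebra so(9)).

type B_4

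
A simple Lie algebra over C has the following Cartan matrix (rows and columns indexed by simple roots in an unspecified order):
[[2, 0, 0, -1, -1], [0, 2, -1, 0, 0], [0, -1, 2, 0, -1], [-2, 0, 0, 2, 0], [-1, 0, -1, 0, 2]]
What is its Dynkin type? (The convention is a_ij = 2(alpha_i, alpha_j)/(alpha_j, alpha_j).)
C_5 (sp(10))

The matrix has rank 5 with 2's on the diagonal. Reading the off-diagonal entries as Dynkin edges (a single edge where a_ij = a_ji = -1; a double or triple edge where a_ij * a_ji = 2 or 3), the diagram is a chain of 5 nodes with a double edge at one end; the terminal node there is the unique long simple root (C_5). One simple-root ordering that puts it in standard form is (alpha_2, alpha_3, alpha_5, alpha_1, alpha_4). So the algebra is type C_5, i.e. sp(10).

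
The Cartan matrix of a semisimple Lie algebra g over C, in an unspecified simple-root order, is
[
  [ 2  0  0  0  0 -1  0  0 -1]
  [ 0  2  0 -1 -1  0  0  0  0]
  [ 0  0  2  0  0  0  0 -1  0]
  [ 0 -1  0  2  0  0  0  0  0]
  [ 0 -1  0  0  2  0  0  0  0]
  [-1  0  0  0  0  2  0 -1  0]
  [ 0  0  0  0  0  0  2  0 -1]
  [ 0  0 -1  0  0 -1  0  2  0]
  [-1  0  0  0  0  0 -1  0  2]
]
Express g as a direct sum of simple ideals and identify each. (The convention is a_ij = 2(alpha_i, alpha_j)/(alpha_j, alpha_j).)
A3 ⊕ A6

The diagram associated to this matrix has two connected components: the simple roots {alpha_2, alpha_4, alpha_5} form a chain of 3 nodes with single edges (A_3), and {alpha_1, alpha_3, alpha_6, alpha_7, alpha_8, alpha_9} form a chain of 6 nodes with single edges (A_6). A semisimple Lie algebra decomposes uniquely as the direct sum of simple ideals, one per connected component of its Dynkin diagram, so g ≅ A_3 ⊕ A_6 (dimension 15 + 48 = 63).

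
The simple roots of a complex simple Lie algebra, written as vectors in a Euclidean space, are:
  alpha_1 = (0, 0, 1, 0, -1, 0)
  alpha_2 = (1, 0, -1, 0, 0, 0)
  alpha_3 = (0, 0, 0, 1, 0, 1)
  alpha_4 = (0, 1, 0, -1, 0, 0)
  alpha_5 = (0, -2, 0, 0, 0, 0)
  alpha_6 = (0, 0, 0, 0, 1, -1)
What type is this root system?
Compute the Cartan integers a_ij = 2(alpha_i, alpha_j)/(alpha_j, alpha_j); the resulting 6x6 Cartan matrix is
[[2, -1, 0, 0, 0, -1], [-1, 2, 0, 0, 0, 0], [0, 0, 2, -1, 0, -1], [0, 0, -1, 2, -1, 0], [0, 0, 0, -2, 2, 0], [-1, 0, -1, 0, 0, 2]].
The roots have two lengths (squared-length ratio 2:1); the short ones are alpha_{1,2,3,4,6}. The associated Dynkin diagram is a chain of 6 nodes with a double edge at one end; the terminal node there is the unique long simple root (C_6), so the type is C_6 (the algebra sp(12)).

C_6 (sp(12))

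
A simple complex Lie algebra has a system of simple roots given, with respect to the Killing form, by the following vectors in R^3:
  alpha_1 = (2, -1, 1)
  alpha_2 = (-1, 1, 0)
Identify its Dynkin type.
Compute the Cartan integers a_ij = 2(alpha_i, alpha_j)/(alpha_j, alpha_j); the resulting 2x2 Cartan matrix is
[[2, -3], [-1, 2]].
The roots have two lengths (squared-length ratio 3:1); the short ones are alpha_{2}. The associated Dynkin diagram is two nodes joined by a triple edge (G_2), so the type is G_2.

G2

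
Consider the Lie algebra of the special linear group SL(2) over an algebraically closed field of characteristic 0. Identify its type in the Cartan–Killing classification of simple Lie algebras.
A_1 (sl(2))

This is sl(2), which has dimension 2^2 - 1 = 3 and rank 2 - 1 = 1 (a Cartan subalgebra is the diagonal traceless matrices). In the classification of classical Lie algebras, the special linear algebra sl(n+1) has type A_n; here n = 1, so the Dynkin diagram is a chain of 1 nodes with single edges (A_1). Hence the type is A_1.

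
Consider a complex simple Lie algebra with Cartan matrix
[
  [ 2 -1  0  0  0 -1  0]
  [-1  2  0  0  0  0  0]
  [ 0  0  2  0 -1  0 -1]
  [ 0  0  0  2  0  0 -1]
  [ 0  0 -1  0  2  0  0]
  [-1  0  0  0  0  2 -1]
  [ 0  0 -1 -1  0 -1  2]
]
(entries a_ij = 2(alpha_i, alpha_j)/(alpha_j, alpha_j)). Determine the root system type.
E7

The matrix has rank 7 with 2's on the diagonal. Reading the off-diagonal entries as Dynkin edges (a single edge where a_ij = a_ji = -1; a double or triple edge where a_ij * a_ji = 2 or 3), the diagram is a chain of 6 nodes with one extra node attached to the third node from one end (E_7). One simple-root ordering that puts it in standard form is (alpha_5, alpha_4, alpha_3, alpha_7, alpha_6, alpha_1, alpha_2). So the algebra is type E_7.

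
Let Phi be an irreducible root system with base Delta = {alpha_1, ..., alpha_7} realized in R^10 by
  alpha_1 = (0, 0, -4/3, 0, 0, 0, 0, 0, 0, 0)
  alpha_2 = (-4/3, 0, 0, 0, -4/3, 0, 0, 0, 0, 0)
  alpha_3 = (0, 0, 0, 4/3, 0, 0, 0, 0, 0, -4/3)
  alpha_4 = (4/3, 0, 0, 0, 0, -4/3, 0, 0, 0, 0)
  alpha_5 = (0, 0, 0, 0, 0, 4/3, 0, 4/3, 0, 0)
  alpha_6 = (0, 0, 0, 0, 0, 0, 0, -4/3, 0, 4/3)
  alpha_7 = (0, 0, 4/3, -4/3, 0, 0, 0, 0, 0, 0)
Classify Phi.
Compute the Cartan integers a_ij = 2(alpha_i, alpha_j)/(alpha_j, alpha_j); the resulting 7x7 Cartan matrix is
[[2, 0, 0, 0, 0, 0, -1], [0, 2, 0, -1, 0, 0, 0], [0, 0, 2, 0, 0, -1, -1], [0, -1, 0, 2, -1, 0, 0], [0, 0, 0, -1, 2, -1, 0], [0, 0, -1, 0, -1, 2, 0], [-2, 0, -1, 0, 0, 0, 2]].
The roots have two lengths (squared-length ratio 2:1); the short ones are alpha_{1}. The associated Dynkin diagram is a chain of 7 nodes with a double edge at one end; the terminal node there is the unique short simple root (B_7), so the type is B_7 (the algebra so(15)).

B7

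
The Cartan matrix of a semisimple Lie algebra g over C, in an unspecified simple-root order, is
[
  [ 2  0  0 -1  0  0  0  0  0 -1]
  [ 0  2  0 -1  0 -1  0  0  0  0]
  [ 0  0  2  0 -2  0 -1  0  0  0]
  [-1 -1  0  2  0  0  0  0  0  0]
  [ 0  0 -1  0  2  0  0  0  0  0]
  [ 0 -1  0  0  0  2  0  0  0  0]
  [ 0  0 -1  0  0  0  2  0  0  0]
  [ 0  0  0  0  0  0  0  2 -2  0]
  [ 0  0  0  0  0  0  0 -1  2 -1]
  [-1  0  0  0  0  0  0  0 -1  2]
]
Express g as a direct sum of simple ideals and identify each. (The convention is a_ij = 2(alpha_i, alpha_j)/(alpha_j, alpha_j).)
The diagram associated to this matrix has two connected components: the simple roots {alpha_3, alpha_5, alpha_7} form a chain of 3 nodes with a double edge at one end; the terminal node there is the unique short simple root (B_3), and {alpha_1, alpha_2, alpha_4, alpha_6, alpha_8, alpha_9, alpha_10} form a chain of 7 nodes with a double edge at one end; the terminal node there is the unique long simple root (C_7). A semisimple Lie algebra decomposes uniquely as the direct sum of simple ideals, one per connected component of its Dynkin diagram, so g ≅ B_3 ⊕ C_7 (dimension 21 + 105 = 126).

B3 ⊕ C7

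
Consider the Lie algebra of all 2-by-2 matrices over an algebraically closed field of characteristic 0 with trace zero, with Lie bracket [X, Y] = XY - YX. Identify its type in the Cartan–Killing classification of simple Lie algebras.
A_1

This is sl(2), which has dimension 2^2 - 1 = 3 and rank 2 - 1 = 1 (a Cartan subalgebra is the diagonal traceless matrices). In the classification of classical Lie algebras, the special linear algebra sl(n+1) has type A_n; here n = 1, so the Dynkin diagram is a chain of 1 nodes with single edges (A_1). Hence the type is A_1.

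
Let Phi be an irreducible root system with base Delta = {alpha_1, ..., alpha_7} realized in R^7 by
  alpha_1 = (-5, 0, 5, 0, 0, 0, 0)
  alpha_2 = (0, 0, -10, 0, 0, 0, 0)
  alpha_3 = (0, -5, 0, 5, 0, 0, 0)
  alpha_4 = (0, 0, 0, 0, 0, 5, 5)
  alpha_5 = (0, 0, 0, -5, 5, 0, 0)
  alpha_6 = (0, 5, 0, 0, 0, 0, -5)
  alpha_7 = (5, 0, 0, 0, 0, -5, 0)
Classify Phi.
Compute the Cartan integers a_ij = 2(alpha_i, alpha_j)/(alpha_j, alpha_j); the resulting 7x7 Cartan matrix is
[[2, -1, 0, 0, 0, 0, -1], [-2, 2, 0, 0, 0, 0, 0], [0, 0, 2, 0, -1, -1, 0], [0, 0, 0, 2, 0, -1, -1], [0, 0, -1, 0, 2, 0, 0], [0, 0, -1, -1, 0, 2, 0], [-1, 0, 0, -1, 0, 0, 2]].
The roots have two lengths (squared-length ratio 2:1); the short ones are alpha_{1,3,4,5,6,7}. The associated Dynkin diagram is a chain of 7 nodes with a double edge at one end; the terminal node there is the unique long simple root (C_7), so the type is C_7 (the algebra sp(14)).

type C_7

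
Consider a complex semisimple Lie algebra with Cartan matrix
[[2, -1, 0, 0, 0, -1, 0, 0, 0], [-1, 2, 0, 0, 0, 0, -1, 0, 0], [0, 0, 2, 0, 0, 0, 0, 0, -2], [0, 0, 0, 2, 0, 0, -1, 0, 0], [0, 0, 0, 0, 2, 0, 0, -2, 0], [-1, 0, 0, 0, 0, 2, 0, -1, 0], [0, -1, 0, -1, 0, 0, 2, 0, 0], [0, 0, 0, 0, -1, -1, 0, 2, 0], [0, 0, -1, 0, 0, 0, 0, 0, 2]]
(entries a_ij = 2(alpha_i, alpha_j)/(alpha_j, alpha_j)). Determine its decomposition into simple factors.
The diagram associated to this matrix has two connected components: the simple roots {alpha_3, alpha_9} form a chain of 2 nodes with a double edge at one end; the terminal node there is the unique short simple root (B_2), and {alpha_1, alpha_2, alpha_4, alpha_5, alpha_6, alpha_7, alpha_8} form a chain of 7 nodes with a double edge at one end; the terminal node there is the unique long simple root (C_7). A semisimple Lie algebra decomposes uniquely as the direct sum of simple ideals, one per connected component of its Dynkin diagram, so g ≅ B_2 ⊕ C_7 (dimension 10 + 105 = 115).

type B_2 ⊕ type C_7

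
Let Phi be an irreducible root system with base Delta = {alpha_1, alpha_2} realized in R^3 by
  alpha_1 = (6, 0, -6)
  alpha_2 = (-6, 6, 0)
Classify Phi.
type A_2

Compute the Cartan integers a_ij = 2(alpha_i, alpha_j)/(alpha_j, alpha_j); the resulting 2x2 Cartan matrix is
[[2, -1], [-1, 2]].
All simple roots have the same length, so the diagram is simply laced. The associated Dynkin diagram is a chain of 2 nodes with single edges (A_2), so the type is A_2 (the algebra sl(3)).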